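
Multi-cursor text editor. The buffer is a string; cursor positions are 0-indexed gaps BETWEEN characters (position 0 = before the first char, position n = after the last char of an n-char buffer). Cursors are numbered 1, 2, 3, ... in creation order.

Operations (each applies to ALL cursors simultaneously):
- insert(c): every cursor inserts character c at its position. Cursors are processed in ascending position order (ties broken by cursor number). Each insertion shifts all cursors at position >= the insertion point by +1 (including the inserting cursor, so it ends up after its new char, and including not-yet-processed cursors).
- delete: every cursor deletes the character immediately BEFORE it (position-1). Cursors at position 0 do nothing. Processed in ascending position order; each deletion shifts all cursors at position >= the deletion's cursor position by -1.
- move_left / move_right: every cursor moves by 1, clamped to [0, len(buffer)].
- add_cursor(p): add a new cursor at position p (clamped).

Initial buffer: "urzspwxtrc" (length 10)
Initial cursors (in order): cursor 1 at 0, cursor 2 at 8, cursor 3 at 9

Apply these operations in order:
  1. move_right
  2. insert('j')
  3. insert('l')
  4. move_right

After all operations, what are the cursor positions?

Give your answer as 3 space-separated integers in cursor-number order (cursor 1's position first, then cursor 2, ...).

After op 1 (move_right): buffer="urzspwxtrc" (len 10), cursors c1@1 c2@9 c3@10, authorship ..........
After op 2 (insert('j')): buffer="ujrzspwxtrjcj" (len 13), cursors c1@2 c2@11 c3@13, authorship .1........2.3
After op 3 (insert('l')): buffer="ujlrzspwxtrjlcjl" (len 16), cursors c1@3 c2@13 c3@16, authorship .11........22.33
After op 4 (move_right): buffer="ujlrzspwxtrjlcjl" (len 16), cursors c1@4 c2@14 c3@16, authorship .11........22.33

Answer: 4 14 16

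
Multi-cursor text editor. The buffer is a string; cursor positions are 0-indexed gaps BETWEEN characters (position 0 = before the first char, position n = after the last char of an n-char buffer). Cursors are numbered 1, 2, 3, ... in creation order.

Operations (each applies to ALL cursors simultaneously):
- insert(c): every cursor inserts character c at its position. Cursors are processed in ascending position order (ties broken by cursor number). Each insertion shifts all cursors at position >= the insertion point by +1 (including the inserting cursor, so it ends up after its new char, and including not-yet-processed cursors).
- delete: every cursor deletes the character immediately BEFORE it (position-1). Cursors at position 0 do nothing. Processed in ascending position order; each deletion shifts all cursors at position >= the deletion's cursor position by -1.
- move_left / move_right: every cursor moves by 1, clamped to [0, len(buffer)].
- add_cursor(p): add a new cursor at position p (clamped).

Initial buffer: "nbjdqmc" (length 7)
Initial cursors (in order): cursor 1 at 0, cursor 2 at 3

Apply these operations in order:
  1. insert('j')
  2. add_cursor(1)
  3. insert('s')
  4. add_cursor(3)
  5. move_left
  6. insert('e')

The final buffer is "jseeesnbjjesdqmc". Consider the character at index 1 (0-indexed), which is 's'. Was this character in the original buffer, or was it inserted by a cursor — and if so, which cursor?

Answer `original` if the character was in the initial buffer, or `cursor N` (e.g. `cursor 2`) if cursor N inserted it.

After op 1 (insert('j')): buffer="jnbjjdqmc" (len 9), cursors c1@1 c2@5, authorship 1...2....
After op 2 (add_cursor(1)): buffer="jnbjjdqmc" (len 9), cursors c1@1 c3@1 c2@5, authorship 1...2....
After op 3 (insert('s')): buffer="jssnbjjsdqmc" (len 12), cursors c1@3 c3@3 c2@8, authorship 113...22....
After op 4 (add_cursor(3)): buffer="jssnbjjsdqmc" (len 12), cursors c1@3 c3@3 c4@3 c2@8, authorship 113...22....
After op 5 (move_left): buffer="jssnbjjsdqmc" (len 12), cursors c1@2 c3@2 c4@2 c2@7, authorship 113...22....
After op 6 (insert('e')): buffer="jseeesnbjjesdqmc" (len 16), cursors c1@5 c3@5 c4@5 c2@11, authorship 111343...222....
Authorship (.=original, N=cursor N): 1 1 1 3 4 3 . . . 2 2 2 . . . .
Index 1: author = 1

Answer: cursor 1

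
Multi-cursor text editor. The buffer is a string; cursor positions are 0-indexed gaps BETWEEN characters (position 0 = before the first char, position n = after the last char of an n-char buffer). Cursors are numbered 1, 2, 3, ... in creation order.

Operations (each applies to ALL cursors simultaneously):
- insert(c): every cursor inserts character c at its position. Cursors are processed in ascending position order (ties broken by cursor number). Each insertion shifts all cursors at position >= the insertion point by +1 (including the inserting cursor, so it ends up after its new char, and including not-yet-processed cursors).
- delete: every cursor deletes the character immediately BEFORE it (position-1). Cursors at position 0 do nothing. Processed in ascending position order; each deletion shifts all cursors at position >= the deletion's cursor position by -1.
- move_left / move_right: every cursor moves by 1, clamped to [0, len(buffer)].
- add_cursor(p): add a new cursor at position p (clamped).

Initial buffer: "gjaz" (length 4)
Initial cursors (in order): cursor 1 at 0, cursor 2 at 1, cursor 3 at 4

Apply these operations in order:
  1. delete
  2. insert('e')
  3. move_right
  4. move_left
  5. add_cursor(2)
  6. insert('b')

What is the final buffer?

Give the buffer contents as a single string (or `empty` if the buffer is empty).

Answer: eebbbjabe

Derivation:
After op 1 (delete): buffer="ja" (len 2), cursors c1@0 c2@0 c3@2, authorship ..
After op 2 (insert('e')): buffer="eejae" (len 5), cursors c1@2 c2@2 c3@5, authorship 12..3
After op 3 (move_right): buffer="eejae" (len 5), cursors c1@3 c2@3 c3@5, authorship 12..3
After op 4 (move_left): buffer="eejae" (len 5), cursors c1@2 c2@2 c3@4, authorship 12..3
After op 5 (add_cursor(2)): buffer="eejae" (len 5), cursors c1@2 c2@2 c4@2 c3@4, authorship 12..3
After op 6 (insert('b')): buffer="eebbbjabe" (len 9), cursors c1@5 c2@5 c4@5 c3@8, authorship 12124..33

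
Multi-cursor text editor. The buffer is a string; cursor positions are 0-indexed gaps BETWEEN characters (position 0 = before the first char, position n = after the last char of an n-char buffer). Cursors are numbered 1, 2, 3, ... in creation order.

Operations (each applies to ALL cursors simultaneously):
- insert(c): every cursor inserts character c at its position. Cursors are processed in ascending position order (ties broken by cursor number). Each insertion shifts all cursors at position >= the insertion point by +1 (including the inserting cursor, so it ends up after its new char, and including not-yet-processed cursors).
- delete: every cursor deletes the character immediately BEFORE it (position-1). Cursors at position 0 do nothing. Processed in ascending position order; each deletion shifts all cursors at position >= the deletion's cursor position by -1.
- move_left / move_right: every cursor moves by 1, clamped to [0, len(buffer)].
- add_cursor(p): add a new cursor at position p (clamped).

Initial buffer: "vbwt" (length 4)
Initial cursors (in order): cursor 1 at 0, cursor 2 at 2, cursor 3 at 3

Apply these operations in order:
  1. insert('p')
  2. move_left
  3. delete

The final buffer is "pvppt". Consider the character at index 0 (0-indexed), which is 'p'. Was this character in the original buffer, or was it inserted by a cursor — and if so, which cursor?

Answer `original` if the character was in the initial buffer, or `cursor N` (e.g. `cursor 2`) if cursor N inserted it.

After op 1 (insert('p')): buffer="pvbpwpt" (len 7), cursors c1@1 c2@4 c3@6, authorship 1..2.3.
After op 2 (move_left): buffer="pvbpwpt" (len 7), cursors c1@0 c2@3 c3@5, authorship 1..2.3.
After op 3 (delete): buffer="pvppt" (len 5), cursors c1@0 c2@2 c3@3, authorship 1.23.
Authorship (.=original, N=cursor N): 1 . 2 3 .
Index 0: author = 1

Answer: cursor 1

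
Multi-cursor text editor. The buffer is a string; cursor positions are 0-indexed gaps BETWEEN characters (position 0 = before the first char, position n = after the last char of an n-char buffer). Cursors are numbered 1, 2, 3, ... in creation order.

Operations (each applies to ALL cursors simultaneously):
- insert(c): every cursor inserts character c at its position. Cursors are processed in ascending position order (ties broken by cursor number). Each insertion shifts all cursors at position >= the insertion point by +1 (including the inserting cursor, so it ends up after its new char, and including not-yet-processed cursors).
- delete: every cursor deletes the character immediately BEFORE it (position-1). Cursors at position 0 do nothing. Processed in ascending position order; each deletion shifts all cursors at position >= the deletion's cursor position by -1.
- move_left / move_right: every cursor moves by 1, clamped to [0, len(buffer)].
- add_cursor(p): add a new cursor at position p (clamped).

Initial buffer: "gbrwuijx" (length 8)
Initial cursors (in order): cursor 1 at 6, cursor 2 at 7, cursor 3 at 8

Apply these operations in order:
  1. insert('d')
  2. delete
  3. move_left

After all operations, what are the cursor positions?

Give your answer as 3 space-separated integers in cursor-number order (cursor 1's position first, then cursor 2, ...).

After op 1 (insert('d')): buffer="gbrwuidjdxd" (len 11), cursors c1@7 c2@9 c3@11, authorship ......1.2.3
After op 2 (delete): buffer="gbrwuijx" (len 8), cursors c1@6 c2@7 c3@8, authorship ........
After op 3 (move_left): buffer="gbrwuijx" (len 8), cursors c1@5 c2@6 c3@7, authorship ........

Answer: 5 6 7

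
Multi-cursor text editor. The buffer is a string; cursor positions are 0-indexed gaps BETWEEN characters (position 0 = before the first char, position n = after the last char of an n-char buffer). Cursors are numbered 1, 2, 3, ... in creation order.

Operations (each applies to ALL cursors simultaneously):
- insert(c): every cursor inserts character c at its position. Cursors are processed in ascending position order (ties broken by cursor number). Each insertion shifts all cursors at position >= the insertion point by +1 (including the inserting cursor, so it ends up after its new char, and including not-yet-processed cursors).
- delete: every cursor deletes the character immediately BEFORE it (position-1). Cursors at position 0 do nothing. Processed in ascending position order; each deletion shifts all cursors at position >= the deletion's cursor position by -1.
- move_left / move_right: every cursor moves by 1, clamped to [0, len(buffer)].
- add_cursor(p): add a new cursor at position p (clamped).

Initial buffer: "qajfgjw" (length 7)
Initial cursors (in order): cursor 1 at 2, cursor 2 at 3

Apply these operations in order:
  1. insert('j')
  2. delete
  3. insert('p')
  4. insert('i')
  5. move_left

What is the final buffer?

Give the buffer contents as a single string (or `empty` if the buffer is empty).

After op 1 (insert('j')): buffer="qajjjfgjw" (len 9), cursors c1@3 c2@5, authorship ..1.2....
After op 2 (delete): buffer="qajfgjw" (len 7), cursors c1@2 c2@3, authorship .......
After op 3 (insert('p')): buffer="qapjpfgjw" (len 9), cursors c1@3 c2@5, authorship ..1.2....
After op 4 (insert('i')): buffer="qapijpifgjw" (len 11), cursors c1@4 c2@7, authorship ..11.22....
After op 5 (move_left): buffer="qapijpifgjw" (len 11), cursors c1@3 c2@6, authorship ..11.22....

Answer: qapijpifgjw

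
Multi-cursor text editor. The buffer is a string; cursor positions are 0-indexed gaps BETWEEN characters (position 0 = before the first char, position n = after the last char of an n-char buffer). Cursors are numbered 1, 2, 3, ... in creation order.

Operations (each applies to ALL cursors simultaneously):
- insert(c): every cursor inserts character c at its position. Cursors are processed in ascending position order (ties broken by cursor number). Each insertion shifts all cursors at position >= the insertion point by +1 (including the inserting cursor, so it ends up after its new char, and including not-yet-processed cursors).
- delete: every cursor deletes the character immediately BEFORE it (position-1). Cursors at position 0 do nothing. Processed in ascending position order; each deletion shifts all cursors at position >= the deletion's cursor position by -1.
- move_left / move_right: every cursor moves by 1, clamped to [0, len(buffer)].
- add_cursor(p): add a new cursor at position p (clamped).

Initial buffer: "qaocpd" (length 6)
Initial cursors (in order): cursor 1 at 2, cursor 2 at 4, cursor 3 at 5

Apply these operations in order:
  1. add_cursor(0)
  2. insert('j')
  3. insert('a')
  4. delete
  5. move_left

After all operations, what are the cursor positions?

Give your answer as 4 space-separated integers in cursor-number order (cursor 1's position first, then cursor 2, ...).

Answer: 3 6 8 0

Derivation:
After op 1 (add_cursor(0)): buffer="qaocpd" (len 6), cursors c4@0 c1@2 c2@4 c3@5, authorship ......
After op 2 (insert('j')): buffer="jqajocjpjd" (len 10), cursors c4@1 c1@4 c2@7 c3@9, authorship 4..1..2.3.
After op 3 (insert('a')): buffer="jaqajaocjapjad" (len 14), cursors c4@2 c1@6 c2@10 c3@13, authorship 44..11..22.33.
After op 4 (delete): buffer="jqajocjpjd" (len 10), cursors c4@1 c1@4 c2@7 c3@9, authorship 4..1..2.3.
After op 5 (move_left): buffer="jqajocjpjd" (len 10), cursors c4@0 c1@3 c2@6 c3@8, authorship 4..1..2.3.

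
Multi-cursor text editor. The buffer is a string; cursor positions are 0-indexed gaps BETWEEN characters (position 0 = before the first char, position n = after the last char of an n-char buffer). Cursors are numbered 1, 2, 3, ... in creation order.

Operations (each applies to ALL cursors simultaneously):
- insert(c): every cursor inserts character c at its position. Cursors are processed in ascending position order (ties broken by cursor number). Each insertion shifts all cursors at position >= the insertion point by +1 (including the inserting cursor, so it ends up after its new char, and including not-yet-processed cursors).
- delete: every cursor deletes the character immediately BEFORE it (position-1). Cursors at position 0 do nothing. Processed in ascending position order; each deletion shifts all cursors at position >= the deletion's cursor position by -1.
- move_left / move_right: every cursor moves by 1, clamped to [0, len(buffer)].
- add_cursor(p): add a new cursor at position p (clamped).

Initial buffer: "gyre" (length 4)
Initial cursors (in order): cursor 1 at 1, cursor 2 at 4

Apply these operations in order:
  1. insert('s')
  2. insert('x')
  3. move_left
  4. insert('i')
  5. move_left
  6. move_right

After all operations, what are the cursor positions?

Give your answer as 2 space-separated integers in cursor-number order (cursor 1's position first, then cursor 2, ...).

After op 1 (insert('s')): buffer="gsyres" (len 6), cursors c1@2 c2@6, authorship .1...2
After op 2 (insert('x')): buffer="gsxyresx" (len 8), cursors c1@3 c2@8, authorship .11...22
After op 3 (move_left): buffer="gsxyresx" (len 8), cursors c1@2 c2@7, authorship .11...22
After op 4 (insert('i')): buffer="gsixyresix" (len 10), cursors c1@3 c2@9, authorship .111...222
After op 5 (move_left): buffer="gsixyresix" (len 10), cursors c1@2 c2@8, authorship .111...222
After op 6 (move_right): buffer="gsixyresix" (len 10), cursors c1@3 c2@9, authorship .111...222

Answer: 3 9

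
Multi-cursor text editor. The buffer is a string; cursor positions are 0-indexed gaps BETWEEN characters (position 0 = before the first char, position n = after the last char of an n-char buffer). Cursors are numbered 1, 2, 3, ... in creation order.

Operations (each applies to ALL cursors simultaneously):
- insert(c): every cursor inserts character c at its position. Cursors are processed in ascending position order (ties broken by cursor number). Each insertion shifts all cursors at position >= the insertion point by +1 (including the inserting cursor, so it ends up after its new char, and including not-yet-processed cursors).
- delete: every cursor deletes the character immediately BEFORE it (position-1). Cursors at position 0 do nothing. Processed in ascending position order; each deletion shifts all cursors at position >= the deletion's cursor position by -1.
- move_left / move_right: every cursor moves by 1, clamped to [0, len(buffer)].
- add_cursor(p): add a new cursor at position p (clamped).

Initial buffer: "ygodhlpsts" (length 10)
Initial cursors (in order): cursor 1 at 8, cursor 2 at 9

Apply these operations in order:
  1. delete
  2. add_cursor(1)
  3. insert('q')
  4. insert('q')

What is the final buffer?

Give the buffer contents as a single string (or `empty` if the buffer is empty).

Answer: yqqgodhlpqqqqs

Derivation:
After op 1 (delete): buffer="ygodhlps" (len 8), cursors c1@7 c2@7, authorship ........
After op 2 (add_cursor(1)): buffer="ygodhlps" (len 8), cursors c3@1 c1@7 c2@7, authorship ........
After op 3 (insert('q')): buffer="yqgodhlpqqs" (len 11), cursors c3@2 c1@10 c2@10, authorship .3......12.
After op 4 (insert('q')): buffer="yqqgodhlpqqqqs" (len 14), cursors c3@3 c1@13 c2@13, authorship .33......1212.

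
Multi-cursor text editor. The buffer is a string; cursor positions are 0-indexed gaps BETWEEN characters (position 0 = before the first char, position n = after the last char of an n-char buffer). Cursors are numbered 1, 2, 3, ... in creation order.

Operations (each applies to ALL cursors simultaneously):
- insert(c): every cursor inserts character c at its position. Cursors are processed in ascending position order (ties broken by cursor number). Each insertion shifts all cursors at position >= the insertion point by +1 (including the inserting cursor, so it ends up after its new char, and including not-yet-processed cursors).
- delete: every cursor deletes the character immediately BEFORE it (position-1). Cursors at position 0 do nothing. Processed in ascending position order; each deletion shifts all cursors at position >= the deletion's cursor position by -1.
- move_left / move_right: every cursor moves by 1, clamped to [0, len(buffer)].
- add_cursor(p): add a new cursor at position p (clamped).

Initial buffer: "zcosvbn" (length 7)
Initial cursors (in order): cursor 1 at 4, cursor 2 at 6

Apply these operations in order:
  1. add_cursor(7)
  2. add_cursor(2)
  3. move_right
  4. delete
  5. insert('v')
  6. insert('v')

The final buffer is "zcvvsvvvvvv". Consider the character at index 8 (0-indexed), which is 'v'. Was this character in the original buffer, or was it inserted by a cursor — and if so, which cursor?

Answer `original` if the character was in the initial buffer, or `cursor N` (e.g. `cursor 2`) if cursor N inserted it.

After op 1 (add_cursor(7)): buffer="zcosvbn" (len 7), cursors c1@4 c2@6 c3@7, authorship .......
After op 2 (add_cursor(2)): buffer="zcosvbn" (len 7), cursors c4@2 c1@4 c2@6 c3@7, authorship .......
After op 3 (move_right): buffer="zcosvbn" (len 7), cursors c4@3 c1@5 c2@7 c3@7, authorship .......
After op 4 (delete): buffer="zcs" (len 3), cursors c4@2 c1@3 c2@3 c3@3, authorship ...
After op 5 (insert('v')): buffer="zcvsvvv" (len 7), cursors c4@3 c1@7 c2@7 c3@7, authorship ..4.123
After op 6 (insert('v')): buffer="zcvvsvvvvvv" (len 11), cursors c4@4 c1@11 c2@11 c3@11, authorship ..44.123123
Authorship (.=original, N=cursor N): . . 4 4 . 1 2 3 1 2 3
Index 8: author = 1

Answer: cursor 1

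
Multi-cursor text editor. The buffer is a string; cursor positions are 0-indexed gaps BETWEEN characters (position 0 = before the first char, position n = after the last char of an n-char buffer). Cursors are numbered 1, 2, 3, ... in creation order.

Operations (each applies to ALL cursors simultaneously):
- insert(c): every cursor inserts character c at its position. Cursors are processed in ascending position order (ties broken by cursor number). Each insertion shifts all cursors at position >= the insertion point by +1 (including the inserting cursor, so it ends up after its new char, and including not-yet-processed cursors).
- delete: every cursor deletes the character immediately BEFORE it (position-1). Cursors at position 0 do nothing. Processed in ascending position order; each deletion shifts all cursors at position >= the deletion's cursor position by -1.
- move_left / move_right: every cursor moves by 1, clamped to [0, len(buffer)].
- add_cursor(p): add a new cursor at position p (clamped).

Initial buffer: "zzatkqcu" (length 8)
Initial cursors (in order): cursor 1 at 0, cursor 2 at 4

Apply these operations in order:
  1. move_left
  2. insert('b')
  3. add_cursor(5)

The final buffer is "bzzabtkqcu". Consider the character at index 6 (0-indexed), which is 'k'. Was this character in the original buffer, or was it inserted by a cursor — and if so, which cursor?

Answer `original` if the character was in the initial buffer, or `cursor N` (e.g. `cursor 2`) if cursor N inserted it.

Answer: original

Derivation:
After op 1 (move_left): buffer="zzatkqcu" (len 8), cursors c1@0 c2@3, authorship ........
After op 2 (insert('b')): buffer="bzzabtkqcu" (len 10), cursors c1@1 c2@5, authorship 1...2.....
After op 3 (add_cursor(5)): buffer="bzzabtkqcu" (len 10), cursors c1@1 c2@5 c3@5, authorship 1...2.....
Authorship (.=original, N=cursor N): 1 . . . 2 . . . . .
Index 6: author = original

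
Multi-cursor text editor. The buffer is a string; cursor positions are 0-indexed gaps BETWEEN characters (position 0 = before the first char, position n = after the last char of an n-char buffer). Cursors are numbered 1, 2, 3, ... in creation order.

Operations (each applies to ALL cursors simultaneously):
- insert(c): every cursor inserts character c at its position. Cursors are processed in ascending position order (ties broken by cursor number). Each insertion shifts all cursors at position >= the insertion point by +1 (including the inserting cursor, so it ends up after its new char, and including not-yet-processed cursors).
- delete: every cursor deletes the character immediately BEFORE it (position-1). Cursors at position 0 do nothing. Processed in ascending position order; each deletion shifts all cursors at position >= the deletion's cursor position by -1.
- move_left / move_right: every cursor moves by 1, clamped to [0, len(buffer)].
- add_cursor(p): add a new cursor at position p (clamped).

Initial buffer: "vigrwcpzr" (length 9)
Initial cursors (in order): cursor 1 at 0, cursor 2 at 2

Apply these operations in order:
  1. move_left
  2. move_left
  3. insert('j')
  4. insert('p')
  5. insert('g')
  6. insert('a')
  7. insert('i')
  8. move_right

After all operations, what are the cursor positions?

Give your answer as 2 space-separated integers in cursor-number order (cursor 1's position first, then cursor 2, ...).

Answer: 11 11

Derivation:
After op 1 (move_left): buffer="vigrwcpzr" (len 9), cursors c1@0 c2@1, authorship .........
After op 2 (move_left): buffer="vigrwcpzr" (len 9), cursors c1@0 c2@0, authorship .........
After op 3 (insert('j')): buffer="jjvigrwcpzr" (len 11), cursors c1@2 c2@2, authorship 12.........
After op 4 (insert('p')): buffer="jjppvigrwcpzr" (len 13), cursors c1@4 c2@4, authorship 1212.........
After op 5 (insert('g')): buffer="jjppggvigrwcpzr" (len 15), cursors c1@6 c2@6, authorship 121212.........
After op 6 (insert('a')): buffer="jjppggaavigrwcpzr" (len 17), cursors c1@8 c2@8, authorship 12121212.........
After op 7 (insert('i')): buffer="jjppggaaiivigrwcpzr" (len 19), cursors c1@10 c2@10, authorship 1212121212.........
After op 8 (move_right): buffer="jjppggaaiivigrwcpzr" (len 19), cursors c1@11 c2@11, authorship 1212121212.........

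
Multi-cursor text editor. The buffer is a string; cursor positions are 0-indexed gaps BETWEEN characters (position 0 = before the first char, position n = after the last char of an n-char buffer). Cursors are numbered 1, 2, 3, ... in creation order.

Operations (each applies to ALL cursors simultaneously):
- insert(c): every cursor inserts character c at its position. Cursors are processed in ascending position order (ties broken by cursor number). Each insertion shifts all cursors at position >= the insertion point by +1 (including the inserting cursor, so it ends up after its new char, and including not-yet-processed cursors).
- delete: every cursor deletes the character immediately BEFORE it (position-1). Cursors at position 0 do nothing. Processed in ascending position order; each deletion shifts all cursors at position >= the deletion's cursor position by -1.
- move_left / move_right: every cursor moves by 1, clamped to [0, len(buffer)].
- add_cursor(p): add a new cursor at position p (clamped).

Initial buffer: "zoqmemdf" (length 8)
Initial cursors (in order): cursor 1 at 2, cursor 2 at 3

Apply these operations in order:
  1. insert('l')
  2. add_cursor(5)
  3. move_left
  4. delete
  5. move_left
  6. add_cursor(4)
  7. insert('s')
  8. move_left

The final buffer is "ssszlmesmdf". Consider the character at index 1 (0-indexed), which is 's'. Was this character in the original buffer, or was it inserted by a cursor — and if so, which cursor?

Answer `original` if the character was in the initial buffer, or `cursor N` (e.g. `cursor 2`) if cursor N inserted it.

After op 1 (insert('l')): buffer="zolqlmemdf" (len 10), cursors c1@3 c2@5, authorship ..1.2.....
After op 2 (add_cursor(5)): buffer="zolqlmemdf" (len 10), cursors c1@3 c2@5 c3@5, authorship ..1.2.....
After op 3 (move_left): buffer="zolqlmemdf" (len 10), cursors c1@2 c2@4 c3@4, authorship ..1.2.....
After op 4 (delete): buffer="zlmemdf" (len 7), cursors c1@1 c2@1 c3@1, authorship .2.....
After op 5 (move_left): buffer="zlmemdf" (len 7), cursors c1@0 c2@0 c3@0, authorship .2.....
After op 6 (add_cursor(4)): buffer="zlmemdf" (len 7), cursors c1@0 c2@0 c3@0 c4@4, authorship .2.....
After op 7 (insert('s')): buffer="ssszlmesmdf" (len 11), cursors c1@3 c2@3 c3@3 c4@8, authorship 123.2..4...
After op 8 (move_left): buffer="ssszlmesmdf" (len 11), cursors c1@2 c2@2 c3@2 c4@7, authorship 123.2..4...
Authorship (.=original, N=cursor N): 1 2 3 . 2 . . 4 . . .
Index 1: author = 2

Answer: cursor 2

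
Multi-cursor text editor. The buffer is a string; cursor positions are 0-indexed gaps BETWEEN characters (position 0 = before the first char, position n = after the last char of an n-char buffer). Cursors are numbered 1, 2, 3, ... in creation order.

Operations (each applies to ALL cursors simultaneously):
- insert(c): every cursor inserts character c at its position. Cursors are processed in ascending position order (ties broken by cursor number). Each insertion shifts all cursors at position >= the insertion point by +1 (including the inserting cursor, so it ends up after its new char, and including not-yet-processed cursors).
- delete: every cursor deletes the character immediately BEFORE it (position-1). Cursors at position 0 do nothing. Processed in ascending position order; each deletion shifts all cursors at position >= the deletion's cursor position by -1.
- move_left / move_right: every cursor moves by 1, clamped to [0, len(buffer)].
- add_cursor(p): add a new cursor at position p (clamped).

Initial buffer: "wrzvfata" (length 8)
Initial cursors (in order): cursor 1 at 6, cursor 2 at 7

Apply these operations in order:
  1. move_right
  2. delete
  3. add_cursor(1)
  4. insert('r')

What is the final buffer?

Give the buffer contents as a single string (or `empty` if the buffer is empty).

Answer: wrrzvfarr

Derivation:
After op 1 (move_right): buffer="wrzvfata" (len 8), cursors c1@7 c2@8, authorship ........
After op 2 (delete): buffer="wrzvfa" (len 6), cursors c1@6 c2@6, authorship ......
After op 3 (add_cursor(1)): buffer="wrzvfa" (len 6), cursors c3@1 c1@6 c2@6, authorship ......
After op 4 (insert('r')): buffer="wrrzvfarr" (len 9), cursors c3@2 c1@9 c2@9, authorship .3.....12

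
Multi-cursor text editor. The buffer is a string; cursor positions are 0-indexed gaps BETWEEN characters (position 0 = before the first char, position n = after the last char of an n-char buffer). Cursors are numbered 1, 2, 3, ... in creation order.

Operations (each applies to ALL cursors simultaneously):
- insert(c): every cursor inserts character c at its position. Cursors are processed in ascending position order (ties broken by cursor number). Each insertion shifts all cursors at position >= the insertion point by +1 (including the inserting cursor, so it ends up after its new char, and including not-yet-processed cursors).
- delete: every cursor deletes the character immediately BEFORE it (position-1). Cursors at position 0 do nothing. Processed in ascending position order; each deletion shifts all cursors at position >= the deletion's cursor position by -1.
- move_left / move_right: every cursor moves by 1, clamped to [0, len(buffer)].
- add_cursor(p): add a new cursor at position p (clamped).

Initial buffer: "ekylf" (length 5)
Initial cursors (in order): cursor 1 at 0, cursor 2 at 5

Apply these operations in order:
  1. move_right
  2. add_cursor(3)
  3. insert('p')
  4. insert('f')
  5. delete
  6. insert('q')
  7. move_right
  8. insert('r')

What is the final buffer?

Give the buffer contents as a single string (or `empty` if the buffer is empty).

After op 1 (move_right): buffer="ekylf" (len 5), cursors c1@1 c2@5, authorship .....
After op 2 (add_cursor(3)): buffer="ekylf" (len 5), cursors c1@1 c3@3 c2@5, authorship .....
After op 3 (insert('p')): buffer="epkyplfp" (len 8), cursors c1@2 c3@5 c2@8, authorship .1..3..2
After op 4 (insert('f')): buffer="epfkypflfpf" (len 11), cursors c1@3 c3@7 c2@11, authorship .11..33..22
After op 5 (delete): buffer="epkyplfp" (len 8), cursors c1@2 c3@5 c2@8, authorship .1..3..2
After op 6 (insert('q')): buffer="epqkypqlfpq" (len 11), cursors c1@3 c3@7 c2@11, authorship .11..33..22
After op 7 (move_right): buffer="epqkypqlfpq" (len 11), cursors c1@4 c3@8 c2@11, authorship .11..33..22
After op 8 (insert('r')): buffer="epqkrypqlrfpqr" (len 14), cursors c1@5 c3@10 c2@14, authorship .11.1.33.3.222

Answer: epqkrypqlrfpqr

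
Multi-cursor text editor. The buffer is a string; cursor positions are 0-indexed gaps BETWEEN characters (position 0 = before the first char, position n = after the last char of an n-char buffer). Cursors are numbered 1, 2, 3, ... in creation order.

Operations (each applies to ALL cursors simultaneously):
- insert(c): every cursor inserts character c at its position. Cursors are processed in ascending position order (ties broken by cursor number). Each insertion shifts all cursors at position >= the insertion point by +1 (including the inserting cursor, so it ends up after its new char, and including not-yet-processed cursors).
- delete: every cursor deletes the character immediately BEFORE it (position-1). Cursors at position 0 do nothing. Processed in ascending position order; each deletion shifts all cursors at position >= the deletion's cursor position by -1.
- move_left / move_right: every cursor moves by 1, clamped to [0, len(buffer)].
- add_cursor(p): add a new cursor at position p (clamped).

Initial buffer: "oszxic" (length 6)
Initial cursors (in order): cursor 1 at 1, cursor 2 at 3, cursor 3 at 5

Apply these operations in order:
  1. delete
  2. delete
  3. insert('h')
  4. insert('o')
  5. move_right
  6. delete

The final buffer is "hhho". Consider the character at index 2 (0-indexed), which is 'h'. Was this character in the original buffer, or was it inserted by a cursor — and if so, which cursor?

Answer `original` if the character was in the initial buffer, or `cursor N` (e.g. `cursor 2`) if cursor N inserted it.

Answer: cursor 3

Derivation:
After op 1 (delete): buffer="sxc" (len 3), cursors c1@0 c2@1 c3@2, authorship ...
After op 2 (delete): buffer="c" (len 1), cursors c1@0 c2@0 c3@0, authorship .
After op 3 (insert('h')): buffer="hhhc" (len 4), cursors c1@3 c2@3 c3@3, authorship 123.
After op 4 (insert('o')): buffer="hhhoooc" (len 7), cursors c1@6 c2@6 c3@6, authorship 123123.
After op 5 (move_right): buffer="hhhoooc" (len 7), cursors c1@7 c2@7 c3@7, authorship 123123.
After op 6 (delete): buffer="hhho" (len 4), cursors c1@4 c2@4 c3@4, authorship 1231
Authorship (.=original, N=cursor N): 1 2 3 1
Index 2: author = 3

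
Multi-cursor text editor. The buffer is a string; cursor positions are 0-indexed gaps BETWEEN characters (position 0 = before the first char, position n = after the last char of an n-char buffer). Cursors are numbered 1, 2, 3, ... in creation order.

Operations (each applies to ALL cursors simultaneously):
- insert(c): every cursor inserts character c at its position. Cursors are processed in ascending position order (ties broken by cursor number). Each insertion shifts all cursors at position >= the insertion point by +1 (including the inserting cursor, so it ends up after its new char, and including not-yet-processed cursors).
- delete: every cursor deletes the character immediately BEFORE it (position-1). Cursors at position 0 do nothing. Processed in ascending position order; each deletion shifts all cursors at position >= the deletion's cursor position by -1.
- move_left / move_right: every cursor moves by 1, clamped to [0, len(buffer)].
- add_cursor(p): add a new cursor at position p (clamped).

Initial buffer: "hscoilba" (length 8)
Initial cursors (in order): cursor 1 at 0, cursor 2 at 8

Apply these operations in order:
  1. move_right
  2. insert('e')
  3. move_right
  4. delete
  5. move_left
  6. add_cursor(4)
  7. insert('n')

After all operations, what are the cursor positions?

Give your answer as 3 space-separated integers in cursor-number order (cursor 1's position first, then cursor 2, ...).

After op 1 (move_right): buffer="hscoilba" (len 8), cursors c1@1 c2@8, authorship ........
After op 2 (insert('e')): buffer="hescoilbae" (len 10), cursors c1@2 c2@10, authorship .1.......2
After op 3 (move_right): buffer="hescoilbae" (len 10), cursors c1@3 c2@10, authorship .1.......2
After op 4 (delete): buffer="hecoilba" (len 8), cursors c1@2 c2@8, authorship .1......
After op 5 (move_left): buffer="hecoilba" (len 8), cursors c1@1 c2@7, authorship .1......
After op 6 (add_cursor(4)): buffer="hecoilba" (len 8), cursors c1@1 c3@4 c2@7, authorship .1......
After op 7 (insert('n')): buffer="hneconilbna" (len 11), cursors c1@2 c3@6 c2@10, authorship .11..3...2.

Answer: 2 10 6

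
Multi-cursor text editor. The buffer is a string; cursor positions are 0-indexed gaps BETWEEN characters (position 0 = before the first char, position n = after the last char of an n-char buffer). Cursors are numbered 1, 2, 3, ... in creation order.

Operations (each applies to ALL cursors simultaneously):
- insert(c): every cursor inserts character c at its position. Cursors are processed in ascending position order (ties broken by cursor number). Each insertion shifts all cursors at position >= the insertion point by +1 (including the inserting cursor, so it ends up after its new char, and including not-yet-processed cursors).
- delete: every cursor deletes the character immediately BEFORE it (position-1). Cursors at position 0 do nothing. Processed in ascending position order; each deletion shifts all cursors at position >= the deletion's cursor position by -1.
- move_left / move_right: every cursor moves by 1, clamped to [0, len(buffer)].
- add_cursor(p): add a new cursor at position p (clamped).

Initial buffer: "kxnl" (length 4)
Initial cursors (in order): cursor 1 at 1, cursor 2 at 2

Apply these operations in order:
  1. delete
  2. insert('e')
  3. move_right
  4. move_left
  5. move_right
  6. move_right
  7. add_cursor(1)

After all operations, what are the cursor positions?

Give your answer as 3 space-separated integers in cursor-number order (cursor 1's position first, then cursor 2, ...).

After op 1 (delete): buffer="nl" (len 2), cursors c1@0 c2@0, authorship ..
After op 2 (insert('e')): buffer="eenl" (len 4), cursors c1@2 c2@2, authorship 12..
After op 3 (move_right): buffer="eenl" (len 4), cursors c1@3 c2@3, authorship 12..
After op 4 (move_left): buffer="eenl" (len 4), cursors c1@2 c2@2, authorship 12..
After op 5 (move_right): buffer="eenl" (len 4), cursors c1@3 c2@3, authorship 12..
After op 6 (move_right): buffer="eenl" (len 4), cursors c1@4 c2@4, authorship 12..
After op 7 (add_cursor(1)): buffer="eenl" (len 4), cursors c3@1 c1@4 c2@4, authorship 12..

Answer: 4 4 1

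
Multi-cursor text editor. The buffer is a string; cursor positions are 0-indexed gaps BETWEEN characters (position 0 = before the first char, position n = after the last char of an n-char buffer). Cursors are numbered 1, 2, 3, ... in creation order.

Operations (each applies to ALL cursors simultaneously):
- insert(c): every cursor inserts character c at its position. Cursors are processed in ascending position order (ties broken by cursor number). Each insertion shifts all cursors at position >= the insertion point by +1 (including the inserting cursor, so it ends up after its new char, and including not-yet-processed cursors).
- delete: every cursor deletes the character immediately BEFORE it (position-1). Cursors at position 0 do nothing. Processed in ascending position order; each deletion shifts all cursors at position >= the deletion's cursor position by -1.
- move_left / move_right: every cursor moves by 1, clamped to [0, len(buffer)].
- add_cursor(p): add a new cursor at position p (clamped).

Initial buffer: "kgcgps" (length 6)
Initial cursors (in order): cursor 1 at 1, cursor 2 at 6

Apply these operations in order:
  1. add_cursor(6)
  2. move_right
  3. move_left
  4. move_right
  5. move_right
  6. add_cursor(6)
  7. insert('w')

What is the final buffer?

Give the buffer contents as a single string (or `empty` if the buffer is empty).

Answer: kgcwgpswww

Derivation:
After op 1 (add_cursor(6)): buffer="kgcgps" (len 6), cursors c1@1 c2@6 c3@6, authorship ......
After op 2 (move_right): buffer="kgcgps" (len 6), cursors c1@2 c2@6 c3@6, authorship ......
After op 3 (move_left): buffer="kgcgps" (len 6), cursors c1@1 c2@5 c3@5, authorship ......
After op 4 (move_right): buffer="kgcgps" (len 6), cursors c1@2 c2@6 c3@6, authorship ......
After op 5 (move_right): buffer="kgcgps" (len 6), cursors c1@3 c2@6 c3@6, authorship ......
After op 6 (add_cursor(6)): buffer="kgcgps" (len 6), cursors c1@3 c2@6 c3@6 c4@6, authorship ......
After op 7 (insert('w')): buffer="kgcwgpswww" (len 10), cursors c1@4 c2@10 c3@10 c4@10, authorship ...1...234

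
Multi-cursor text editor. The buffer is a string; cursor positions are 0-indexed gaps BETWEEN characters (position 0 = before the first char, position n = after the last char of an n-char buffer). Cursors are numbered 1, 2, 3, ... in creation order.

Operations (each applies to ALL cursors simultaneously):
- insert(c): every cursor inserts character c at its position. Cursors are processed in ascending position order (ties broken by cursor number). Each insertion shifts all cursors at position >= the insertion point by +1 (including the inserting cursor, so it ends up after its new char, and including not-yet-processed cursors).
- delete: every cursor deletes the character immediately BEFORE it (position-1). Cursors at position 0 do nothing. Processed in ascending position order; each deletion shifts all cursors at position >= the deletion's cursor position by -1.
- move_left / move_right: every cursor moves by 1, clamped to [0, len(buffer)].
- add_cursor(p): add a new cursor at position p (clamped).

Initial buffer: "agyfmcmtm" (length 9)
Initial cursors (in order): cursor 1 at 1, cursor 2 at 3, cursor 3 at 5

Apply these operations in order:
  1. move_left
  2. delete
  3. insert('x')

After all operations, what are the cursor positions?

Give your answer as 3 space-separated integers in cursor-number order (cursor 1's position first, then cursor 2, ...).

Answer: 1 3 5

Derivation:
After op 1 (move_left): buffer="agyfmcmtm" (len 9), cursors c1@0 c2@2 c3@4, authorship .........
After op 2 (delete): buffer="aymcmtm" (len 7), cursors c1@0 c2@1 c3@2, authorship .......
After op 3 (insert('x')): buffer="xaxyxmcmtm" (len 10), cursors c1@1 c2@3 c3@5, authorship 1.2.3.....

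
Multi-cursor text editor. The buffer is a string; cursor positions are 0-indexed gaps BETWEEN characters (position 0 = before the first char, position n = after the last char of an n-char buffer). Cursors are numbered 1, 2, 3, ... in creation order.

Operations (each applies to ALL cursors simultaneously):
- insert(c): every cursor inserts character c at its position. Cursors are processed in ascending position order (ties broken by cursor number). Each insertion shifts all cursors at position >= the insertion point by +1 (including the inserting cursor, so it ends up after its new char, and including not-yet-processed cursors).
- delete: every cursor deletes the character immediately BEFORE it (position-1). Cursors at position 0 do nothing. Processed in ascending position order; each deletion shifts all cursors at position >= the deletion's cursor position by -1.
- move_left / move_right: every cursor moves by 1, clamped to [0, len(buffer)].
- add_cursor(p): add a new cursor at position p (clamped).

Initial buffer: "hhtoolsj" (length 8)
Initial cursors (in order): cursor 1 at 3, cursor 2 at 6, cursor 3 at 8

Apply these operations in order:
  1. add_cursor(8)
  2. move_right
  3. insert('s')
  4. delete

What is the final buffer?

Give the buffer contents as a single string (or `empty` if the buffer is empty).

Answer: hhtoolsj

Derivation:
After op 1 (add_cursor(8)): buffer="hhtoolsj" (len 8), cursors c1@3 c2@6 c3@8 c4@8, authorship ........
After op 2 (move_right): buffer="hhtoolsj" (len 8), cursors c1@4 c2@7 c3@8 c4@8, authorship ........
After op 3 (insert('s')): buffer="hhtosolssjss" (len 12), cursors c1@5 c2@9 c3@12 c4@12, authorship ....1...2.34
After op 4 (delete): buffer="hhtoolsj" (len 8), cursors c1@4 c2@7 c3@8 c4@8, authorship ........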